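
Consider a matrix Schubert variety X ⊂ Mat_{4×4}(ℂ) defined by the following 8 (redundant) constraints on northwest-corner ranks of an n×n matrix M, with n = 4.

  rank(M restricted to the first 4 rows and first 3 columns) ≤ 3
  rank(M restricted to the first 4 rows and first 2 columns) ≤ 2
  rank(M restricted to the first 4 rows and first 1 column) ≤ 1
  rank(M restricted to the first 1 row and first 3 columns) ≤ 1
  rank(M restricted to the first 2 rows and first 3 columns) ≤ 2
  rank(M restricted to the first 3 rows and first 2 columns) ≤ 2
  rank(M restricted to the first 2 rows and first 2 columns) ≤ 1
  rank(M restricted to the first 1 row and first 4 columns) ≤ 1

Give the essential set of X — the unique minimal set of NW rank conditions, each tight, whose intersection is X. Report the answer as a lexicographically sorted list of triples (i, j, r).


Recovering R(i,j) via the rank-extension bound from the 8 conditions:

  R[1]: 1 | 1 | 1 | 1
  R[2]: 1 | 1 | 2 | 2
  R[3]: 1 | 2 | 3 | 3
  R[4]: 1 | 2 | 3 | 4

the unique w with this rank table is (1, 3, 2, 4).

|D(w)|=1, |Ess(w)|=1:

[(2, 2, 1)]


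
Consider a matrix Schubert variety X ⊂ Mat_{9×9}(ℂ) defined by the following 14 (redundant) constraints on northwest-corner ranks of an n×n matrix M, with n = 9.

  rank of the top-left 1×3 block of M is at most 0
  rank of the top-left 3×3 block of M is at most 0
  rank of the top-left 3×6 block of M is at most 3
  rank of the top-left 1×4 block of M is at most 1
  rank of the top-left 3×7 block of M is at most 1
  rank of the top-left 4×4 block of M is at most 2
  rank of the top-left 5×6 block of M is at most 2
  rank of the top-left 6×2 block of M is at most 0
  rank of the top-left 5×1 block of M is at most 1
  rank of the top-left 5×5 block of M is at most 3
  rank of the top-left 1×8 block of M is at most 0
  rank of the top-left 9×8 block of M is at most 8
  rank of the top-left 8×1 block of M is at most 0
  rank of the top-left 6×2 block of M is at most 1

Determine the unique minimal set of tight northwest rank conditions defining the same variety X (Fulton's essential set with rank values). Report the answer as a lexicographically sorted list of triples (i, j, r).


Computing R[i][j] = min implied NW-rank bound (n=9, 14 conditions):

  row 1: 0 0 0 0 0 0 0 0 1
  row 2: 0 0 0 1 1 1 1 1 2
  row 3: 0 0 0 1 1 1 1 2 3
  row 4: 0 0 1 2 2 2 2 3 4
  row 5: 0 0 1 2 2 2 3 4 5
  row 6: 0 0 1 2 3 3 4 5 6
  row 7: 0 1 2 3 4 4 5 6 7
  row 8: 0 1 2 3 4 5 6 7 8
  row 9: 1 2 3 4 5 6 7 8 9

hence w(1..9) = (9, 4, 8, 3, 7, 5, 2, 6, 1).

6 SE-corners of the 27-cell Rothe diagram give Ess(w):

[(1, 8, 0), (3, 3, 0), (3, 7, 1), (5, 6, 2), (6, 2, 0), (8, 1, 0)]


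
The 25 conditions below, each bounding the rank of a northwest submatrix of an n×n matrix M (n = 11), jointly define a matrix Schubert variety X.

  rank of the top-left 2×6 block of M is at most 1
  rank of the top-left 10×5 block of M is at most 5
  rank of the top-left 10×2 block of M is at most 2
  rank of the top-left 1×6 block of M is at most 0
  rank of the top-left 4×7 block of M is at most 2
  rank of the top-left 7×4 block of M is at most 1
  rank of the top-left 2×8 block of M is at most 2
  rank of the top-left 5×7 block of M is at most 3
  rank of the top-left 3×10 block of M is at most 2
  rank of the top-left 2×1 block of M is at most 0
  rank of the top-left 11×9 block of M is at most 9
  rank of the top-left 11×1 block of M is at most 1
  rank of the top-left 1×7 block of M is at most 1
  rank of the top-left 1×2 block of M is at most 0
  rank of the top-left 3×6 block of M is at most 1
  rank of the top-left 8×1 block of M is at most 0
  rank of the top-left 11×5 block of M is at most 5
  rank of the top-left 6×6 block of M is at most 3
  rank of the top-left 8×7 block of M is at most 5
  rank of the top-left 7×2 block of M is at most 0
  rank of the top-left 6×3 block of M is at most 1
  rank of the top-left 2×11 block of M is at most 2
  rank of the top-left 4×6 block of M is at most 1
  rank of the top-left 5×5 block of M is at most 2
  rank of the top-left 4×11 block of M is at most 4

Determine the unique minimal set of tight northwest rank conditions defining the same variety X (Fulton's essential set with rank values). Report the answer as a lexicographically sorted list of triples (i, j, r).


Propagating the 25 rank bounds to every northwest block:

  R[1]: 0 0 0 0 0 0 1 1 1 1 1
  R[2]: 0 0 1 1 1 1 2 2 2 2 2
  R[3]: 0 0 1 1 1 1 2 2 2 2 3
  R[4]: 0 0 1 1 1 1 2 3 3 3 4
  R[5]: 0 0 1 1 2 2 3 4 4 4 5
  R[6]: 0 0 1 1 2 3 4 5 5 5 6
  R[7]: 0 0 1 1 2 3 4 5 6 6 7
  R[8]: 0 1 2 2 3 4 5 6 7 7 8
  R[9]: 1 2 3 3 4 5 6 7 8 8 9
  R[10]: 1 2 3 4 5 6 7 8 9 9 10
  R[11]: 1 2 3 4 5 6 7 8 9 10 11

second differences of R give the permutation w = (7, 3, 11, 8, 5, 6, 9, 2, 1, 4, 10).

6 SE-corners of the 31-cell Rothe diagram give Ess(w):

[(1, 6, 0), (3, 10, 2), (4, 6, 1), (7, 2, 0), (7, 4, 1), (8, 1, 0)]


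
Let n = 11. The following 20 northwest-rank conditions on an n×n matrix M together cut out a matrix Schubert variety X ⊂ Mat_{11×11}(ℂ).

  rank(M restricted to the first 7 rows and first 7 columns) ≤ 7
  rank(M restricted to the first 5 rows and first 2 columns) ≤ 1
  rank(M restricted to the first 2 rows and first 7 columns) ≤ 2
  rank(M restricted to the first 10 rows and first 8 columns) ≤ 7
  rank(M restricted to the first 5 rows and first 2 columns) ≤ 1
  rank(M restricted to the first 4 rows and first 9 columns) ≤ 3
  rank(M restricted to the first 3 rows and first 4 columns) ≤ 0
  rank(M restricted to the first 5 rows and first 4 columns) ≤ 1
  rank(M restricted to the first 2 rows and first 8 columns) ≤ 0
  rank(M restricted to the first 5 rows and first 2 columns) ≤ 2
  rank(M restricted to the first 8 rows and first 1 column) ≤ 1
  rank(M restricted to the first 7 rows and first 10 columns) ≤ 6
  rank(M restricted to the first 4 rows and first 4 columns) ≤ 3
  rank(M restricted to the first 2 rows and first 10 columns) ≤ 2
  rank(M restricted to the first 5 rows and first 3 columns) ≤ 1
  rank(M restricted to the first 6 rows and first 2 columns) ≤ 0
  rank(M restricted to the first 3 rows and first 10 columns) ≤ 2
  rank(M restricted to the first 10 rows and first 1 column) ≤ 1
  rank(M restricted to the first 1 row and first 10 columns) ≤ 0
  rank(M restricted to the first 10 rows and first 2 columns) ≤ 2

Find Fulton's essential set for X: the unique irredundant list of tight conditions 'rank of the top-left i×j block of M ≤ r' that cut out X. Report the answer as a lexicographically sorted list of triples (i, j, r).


Reconstructing r_w from the 20 given conditions:

  row 1: 0 0 0 0 0 0 0 0 0 0 1
  row 2: 0 0 0 0 0 0 0 0 1 1 2
  row 3: 0 0 0 0 1 1 1 1 2 2 3
  row 4: 0 0 1 1 2 2 2 2 3 3 4
  row 5: 0 0 1 1 2 3 3 3 4 4 5
  row 6: 0 0 1 2 3 4 4 4 5 5 6
  row 7: 1 1 2 3 4 5 5 5 6 6 7
  row 8: 1 2 3 4 5 6 6 6 7 7 8
  row 9: 1 2 3 4 5 6 7 7 8 8 9
  row 10: 1 2 3 4 5 6 7 7 8 9 10
  row 11: 1 2 3 4 5 6 7 8 9 10 11

the unique w with this rank table is (11, 9, 5, 3, 6, 4, 1, 2, 7, 10, 8).

|D(w)|=30, |Ess(w)|=6:

[(1, 10, 0), (2, 8, 0), (3, 4, 0), (5, 4, 1), (6, 2, 0), (10, 8, 7)]


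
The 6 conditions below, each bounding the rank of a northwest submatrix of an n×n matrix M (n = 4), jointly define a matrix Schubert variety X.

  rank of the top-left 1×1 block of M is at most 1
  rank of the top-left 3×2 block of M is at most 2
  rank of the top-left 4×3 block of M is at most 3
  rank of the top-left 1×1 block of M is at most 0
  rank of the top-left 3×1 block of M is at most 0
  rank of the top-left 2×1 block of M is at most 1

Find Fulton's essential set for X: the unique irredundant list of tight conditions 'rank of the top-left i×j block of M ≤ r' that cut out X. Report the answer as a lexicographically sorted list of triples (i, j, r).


The tightest implied rank at each (i,j), from the 6 conditions:

  i=1: 0 | 1 | 1 | 1
  i=2: 0 | 1 | 2 | 2
  i=3: 0 | 1 | 2 | 3
  i=4: 1 | 2 | 3 | 4

giving w = (2, 3, 4, 1) via Δ²R.

Fulton essential set (1 of the 3 Rothe cells):

[(3, 1, 0)]


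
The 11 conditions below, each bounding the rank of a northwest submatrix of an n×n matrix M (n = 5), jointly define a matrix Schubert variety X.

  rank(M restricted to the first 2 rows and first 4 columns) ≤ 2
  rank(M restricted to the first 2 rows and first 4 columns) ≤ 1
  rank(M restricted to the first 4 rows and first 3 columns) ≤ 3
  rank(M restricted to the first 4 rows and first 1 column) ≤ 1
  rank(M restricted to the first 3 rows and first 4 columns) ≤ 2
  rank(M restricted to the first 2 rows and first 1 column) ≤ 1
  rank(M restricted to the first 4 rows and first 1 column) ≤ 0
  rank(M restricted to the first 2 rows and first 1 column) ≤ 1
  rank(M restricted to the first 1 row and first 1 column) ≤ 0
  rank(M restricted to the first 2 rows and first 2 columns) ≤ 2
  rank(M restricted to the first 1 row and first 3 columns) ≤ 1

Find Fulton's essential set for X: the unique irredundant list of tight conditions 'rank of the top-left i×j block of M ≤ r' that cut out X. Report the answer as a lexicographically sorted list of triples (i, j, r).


Rank table r_w(5×5) implied by the 11 constraints:

  row 1: 0, 1, 1, 1, 1
  row 2: 0, 1, 1, 1, 2
  row 3: 0, 1, 2, 2, 3
  row 4: 0, 1, 2, 3, 4
  row 5: 1, 2, 3, 4, 5

giving w = (2, 5, 3, 4, 1) via Δ²R.

ℓ(w)=6; the 2 essential cells (i,j,r):

[(2, 4, 1), (4, 1, 0)]


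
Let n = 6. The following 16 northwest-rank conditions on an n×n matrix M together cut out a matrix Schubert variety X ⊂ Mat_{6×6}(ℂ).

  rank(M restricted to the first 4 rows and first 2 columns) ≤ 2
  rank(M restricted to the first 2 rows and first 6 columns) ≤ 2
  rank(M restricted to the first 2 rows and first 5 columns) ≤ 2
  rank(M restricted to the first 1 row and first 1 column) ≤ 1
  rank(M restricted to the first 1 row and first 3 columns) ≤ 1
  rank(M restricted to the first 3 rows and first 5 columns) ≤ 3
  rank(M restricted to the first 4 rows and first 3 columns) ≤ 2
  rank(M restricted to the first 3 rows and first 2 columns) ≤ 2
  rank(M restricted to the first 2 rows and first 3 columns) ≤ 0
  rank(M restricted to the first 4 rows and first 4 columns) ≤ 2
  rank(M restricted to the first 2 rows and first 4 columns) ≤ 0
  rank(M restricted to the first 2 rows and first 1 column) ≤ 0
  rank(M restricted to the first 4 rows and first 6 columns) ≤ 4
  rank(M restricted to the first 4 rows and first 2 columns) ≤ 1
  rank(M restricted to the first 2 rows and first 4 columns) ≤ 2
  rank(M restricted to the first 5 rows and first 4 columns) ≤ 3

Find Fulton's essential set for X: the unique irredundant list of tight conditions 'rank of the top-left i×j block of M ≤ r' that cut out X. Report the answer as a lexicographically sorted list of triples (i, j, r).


Rank table r_w(6×6) implied by the 16 constraints:

  row 1: 0 0 0 0 1 1
  row 2: 0 0 0 0 1 2
  row 3: 1 1 1 1 2 3
  row 4: 1 1 2 2 3 4
  row 5: 1 2 3 3 4 5
  row 6: 1 2 3 4 5 6

hence w(1..6) = (5, 6, 1, 3, 2, 4).

Rothe diagram D(w) (9 cells), 2 SE-corners (essential conditions):

[(2, 4, 0), (4, 2, 1)]


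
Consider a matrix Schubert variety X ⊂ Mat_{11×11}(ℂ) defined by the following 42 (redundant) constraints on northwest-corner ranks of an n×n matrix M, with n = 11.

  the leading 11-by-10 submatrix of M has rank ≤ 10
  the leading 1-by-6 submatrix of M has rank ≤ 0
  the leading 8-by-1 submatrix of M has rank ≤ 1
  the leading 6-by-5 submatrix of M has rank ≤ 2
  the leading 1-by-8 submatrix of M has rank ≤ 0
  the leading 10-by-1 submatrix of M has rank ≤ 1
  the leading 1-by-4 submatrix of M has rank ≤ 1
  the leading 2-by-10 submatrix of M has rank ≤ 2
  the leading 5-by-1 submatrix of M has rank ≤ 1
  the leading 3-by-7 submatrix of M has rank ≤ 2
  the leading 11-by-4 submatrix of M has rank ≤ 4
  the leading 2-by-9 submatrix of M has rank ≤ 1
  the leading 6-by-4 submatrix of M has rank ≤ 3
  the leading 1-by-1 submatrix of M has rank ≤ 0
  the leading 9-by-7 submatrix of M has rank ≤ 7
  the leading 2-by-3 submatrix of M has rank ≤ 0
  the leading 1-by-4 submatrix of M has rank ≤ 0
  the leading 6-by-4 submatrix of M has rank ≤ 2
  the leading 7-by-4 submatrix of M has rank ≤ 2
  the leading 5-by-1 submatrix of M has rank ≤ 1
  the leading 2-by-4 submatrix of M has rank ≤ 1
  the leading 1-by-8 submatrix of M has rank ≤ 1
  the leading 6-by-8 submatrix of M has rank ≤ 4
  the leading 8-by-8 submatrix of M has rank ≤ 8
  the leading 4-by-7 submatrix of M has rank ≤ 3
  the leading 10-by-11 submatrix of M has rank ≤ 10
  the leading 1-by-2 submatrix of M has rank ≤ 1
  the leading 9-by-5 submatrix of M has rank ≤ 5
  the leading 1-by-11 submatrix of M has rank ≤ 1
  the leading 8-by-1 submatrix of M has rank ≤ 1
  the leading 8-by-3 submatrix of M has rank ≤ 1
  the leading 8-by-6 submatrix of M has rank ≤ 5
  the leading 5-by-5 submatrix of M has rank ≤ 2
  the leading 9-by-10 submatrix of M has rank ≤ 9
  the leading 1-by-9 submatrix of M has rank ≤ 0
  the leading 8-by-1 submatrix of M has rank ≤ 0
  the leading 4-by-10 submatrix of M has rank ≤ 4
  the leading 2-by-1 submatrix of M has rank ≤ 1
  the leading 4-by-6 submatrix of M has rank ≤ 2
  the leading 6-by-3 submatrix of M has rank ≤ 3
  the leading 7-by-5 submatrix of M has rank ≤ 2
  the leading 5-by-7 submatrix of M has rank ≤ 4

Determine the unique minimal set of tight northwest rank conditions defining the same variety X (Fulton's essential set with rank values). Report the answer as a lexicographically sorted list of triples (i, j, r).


The tightest implied rank at each (i,j), from the 42 conditions:

  row 1: 0  0  0  0  0  0  0  0  0  1  1
  row 2: 0  0  0  1  1  1  1  1  1  2  2
  row 3: 0  1  1  2  2  2  2  2  2  3  3
  row 4: 0  1  1  2  2  2  3  3  3  4  4
  row 5: 0  1  1  2  2  3  4  4  4  5  5
  row 6: 0  1  1  2  2  3  4  4  5  6  6
  row 7: 0  1  1  2  2  3  4  5  6  7  7
  row 8: 0  1  1  2  3  4  5  6  7  8  8
  row 9: 1  2  2  3  4  5  6  7  8  9  9
  row 10: 1  2  3  4  5  6  7  8  9  10  10
  row 11: 1  2  3  4  5  6  7  8  9  10  11

reading off 1-entries of Δ²R: w = (10, 4, 2, 7, 6, 9, 8, 5, 1, 3, 11).

D(w) has 29 cells with 7 SE-corners; essential set:

[(1, 9, 0), (2, 3, 0), (4, 6, 2), (6, 8, 4), (7, 5, 2), (8, 1, 0), (8, 3, 1)]


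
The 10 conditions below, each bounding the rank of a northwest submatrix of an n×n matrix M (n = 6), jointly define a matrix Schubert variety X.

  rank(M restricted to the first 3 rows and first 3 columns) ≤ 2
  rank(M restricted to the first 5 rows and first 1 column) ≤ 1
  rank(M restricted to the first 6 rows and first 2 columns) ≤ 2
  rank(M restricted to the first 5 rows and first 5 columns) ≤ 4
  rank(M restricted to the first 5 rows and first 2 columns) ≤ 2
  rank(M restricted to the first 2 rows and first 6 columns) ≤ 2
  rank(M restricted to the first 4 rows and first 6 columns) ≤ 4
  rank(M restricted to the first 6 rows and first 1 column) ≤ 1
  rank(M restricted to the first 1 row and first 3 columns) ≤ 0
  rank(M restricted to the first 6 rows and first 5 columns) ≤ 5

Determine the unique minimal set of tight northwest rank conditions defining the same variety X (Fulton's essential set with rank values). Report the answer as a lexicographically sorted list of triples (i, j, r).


Propagating the 10 rank bounds to every northwest block:

  row 1: 0  0  0  1  1  1
  row 2: 1  1  1  2  2  2
  row 3: 1  2  2  3  3  3
  row 4: 1  2  3  4  4  4
  row 5: 1  2  3  4  4  5
  row 6: 1  2  3  4  5  6

so w = (4, 1, 2, 3, 6, 5).

D(w) has 4 cells with 2 SE-corners; essential set:

[(1, 3, 0), (5, 5, 4)]


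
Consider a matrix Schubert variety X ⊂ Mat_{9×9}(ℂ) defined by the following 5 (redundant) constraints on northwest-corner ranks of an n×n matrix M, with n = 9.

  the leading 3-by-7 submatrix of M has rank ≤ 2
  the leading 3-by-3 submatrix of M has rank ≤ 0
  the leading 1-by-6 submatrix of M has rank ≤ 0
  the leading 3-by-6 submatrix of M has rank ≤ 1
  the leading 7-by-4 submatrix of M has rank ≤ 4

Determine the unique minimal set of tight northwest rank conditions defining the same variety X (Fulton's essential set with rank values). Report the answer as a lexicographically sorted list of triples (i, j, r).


Computing R[i][j] = min implied NW-rank bound (n=9, 5 conditions):

  i=1: 0  0  0  0  0  0  1  1  1
  i=2: 0  0  0  1  1  1  2  2  2
  i=3: 0  0  0  1  1  1  2  3  3
  i=4: 1  1  1  2  2  2  3  4  4
  i=5: 1  2  2  3  3  3  4  5  5
  i=6: 1  2  3  4  4  4  5  6  6
  i=7: 1  2  3  4  5  5  6  7  7
  i=8: 1  2  3  4  5  6  7  8  8
  i=9: 1  2  3  4  5  6  7  8  9

so w = (7, 4, 8, 1, 2, 3, 5, 6, 9).

Fulton essential set (3 of the 14 Rothe cells):

[(1, 6, 0), (3, 3, 0), (3, 6, 1)]


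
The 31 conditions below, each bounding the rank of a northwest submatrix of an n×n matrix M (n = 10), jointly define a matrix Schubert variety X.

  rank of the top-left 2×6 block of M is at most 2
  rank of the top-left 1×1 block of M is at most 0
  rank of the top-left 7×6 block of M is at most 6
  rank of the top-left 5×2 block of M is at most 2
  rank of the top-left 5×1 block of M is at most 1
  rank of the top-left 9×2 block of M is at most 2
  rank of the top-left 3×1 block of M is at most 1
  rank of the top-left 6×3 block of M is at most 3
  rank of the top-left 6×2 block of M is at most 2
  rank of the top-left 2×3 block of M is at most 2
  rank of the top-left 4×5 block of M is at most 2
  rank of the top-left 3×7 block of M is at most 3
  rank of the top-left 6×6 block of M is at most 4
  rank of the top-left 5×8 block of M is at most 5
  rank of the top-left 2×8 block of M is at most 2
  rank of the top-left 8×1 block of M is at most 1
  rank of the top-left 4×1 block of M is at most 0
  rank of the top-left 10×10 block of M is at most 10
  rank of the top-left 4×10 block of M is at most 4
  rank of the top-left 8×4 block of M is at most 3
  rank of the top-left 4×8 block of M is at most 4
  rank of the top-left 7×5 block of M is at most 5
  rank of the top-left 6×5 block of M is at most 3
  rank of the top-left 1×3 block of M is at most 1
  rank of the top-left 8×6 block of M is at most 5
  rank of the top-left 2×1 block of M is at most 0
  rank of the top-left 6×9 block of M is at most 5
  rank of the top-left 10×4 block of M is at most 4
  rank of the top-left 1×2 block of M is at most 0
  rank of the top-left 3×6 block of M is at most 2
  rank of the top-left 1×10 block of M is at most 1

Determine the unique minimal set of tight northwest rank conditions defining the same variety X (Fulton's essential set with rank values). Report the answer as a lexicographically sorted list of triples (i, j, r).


Reconstructing r_w from the 31 given conditions:

  row 1: 0 | 0 | 1 | 1 | 1 | 1 | 1 | 1 | 1 | 1
  row 2: 0 | 1 | 2 | 2 | 2 | 2 | 2 | 2 | 2 | 2
  row 3: 0 | 1 | 2 | 2 | 2 | 2 | 3 | 3 | 3 | 3
  row 4: 0 | 1 | 2 | 2 | 2 | 3 | 4 | 4 | 4 | 4
  row 5: 1 | 2 | 3 | 3 | 3 | 4 | 5 | 5 | 5 | 5
  row 6: 1 | 2 | 3 | 3 | 3 | 4 | 5 | 5 | 5 | 6
  row 7: 1 | 2 | 3 | 3 | 4 | 5 | 6 | 6 | 6 | 7
  row 8: 1 | 2 | 3 | 3 | 4 | 5 | 6 | 7 | 7 | 8
  row 9: 1 | 2 | 3 | 4 | 5 | 6 | 7 | 8 | 8 | 9
  row 10: 1 | 2 | 3 | 4 | 5 | 6 | 7 | 8 | 9 | 10

so w = (3, 2, 7, 6, 1, 10, 5, 8, 4, 9).

Rothe diagram D(w) (16 cells), 7 SE-corners (essential conditions):

[(1, 2, 0), (3, 6, 2), (4, 1, 0), (4, 5, 2), (6, 5, 3), (6, 9, 5), (8, 4, 3)]


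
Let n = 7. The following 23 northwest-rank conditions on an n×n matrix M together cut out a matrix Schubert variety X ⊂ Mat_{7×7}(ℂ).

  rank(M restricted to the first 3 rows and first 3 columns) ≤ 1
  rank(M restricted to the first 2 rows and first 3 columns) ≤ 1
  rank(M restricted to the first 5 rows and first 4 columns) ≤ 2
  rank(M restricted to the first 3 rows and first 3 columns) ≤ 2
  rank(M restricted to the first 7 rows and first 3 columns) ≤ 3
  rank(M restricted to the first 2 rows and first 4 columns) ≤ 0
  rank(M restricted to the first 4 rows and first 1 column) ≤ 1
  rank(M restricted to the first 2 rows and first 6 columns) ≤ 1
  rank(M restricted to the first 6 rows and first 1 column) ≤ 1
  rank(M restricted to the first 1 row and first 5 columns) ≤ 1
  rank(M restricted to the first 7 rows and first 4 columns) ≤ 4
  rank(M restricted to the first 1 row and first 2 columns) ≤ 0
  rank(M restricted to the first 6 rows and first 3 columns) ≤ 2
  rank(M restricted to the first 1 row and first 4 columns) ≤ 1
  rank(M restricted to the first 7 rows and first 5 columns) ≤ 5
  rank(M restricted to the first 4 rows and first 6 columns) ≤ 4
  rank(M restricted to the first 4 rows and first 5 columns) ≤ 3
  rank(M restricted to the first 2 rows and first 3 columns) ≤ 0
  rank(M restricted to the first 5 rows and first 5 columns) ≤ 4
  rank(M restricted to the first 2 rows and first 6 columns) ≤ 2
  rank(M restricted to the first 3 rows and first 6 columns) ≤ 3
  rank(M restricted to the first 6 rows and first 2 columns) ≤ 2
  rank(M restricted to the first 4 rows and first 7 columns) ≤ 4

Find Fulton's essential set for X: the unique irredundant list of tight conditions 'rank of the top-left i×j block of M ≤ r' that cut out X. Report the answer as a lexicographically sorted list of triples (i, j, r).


Rank table r_w(7×7) implied by the 23 constraints:

  R[1]: 0, 0, 0, 0, 1, 1, 1
  R[2]: 0, 0, 0, 0, 1, 1, 2
  R[3]: 1, 1, 1, 1, 2, 2, 3
  R[4]: 1, 2, 2, 2, 3, 3, 4
  R[5]: 1, 2, 2, 2, 3, 4, 5
  R[6]: 1, 2, 2, 3, 4, 5, 6
  R[7]: 1, 2, 3, 4, 5, 6, 7

so w = (5, 7, 1, 2, 6, 4, 3).

|D(w)|=12, |Ess(w)|=4:

[(2, 4, 0), (2, 6, 1), (5, 4, 2), (6, 3, 2)]


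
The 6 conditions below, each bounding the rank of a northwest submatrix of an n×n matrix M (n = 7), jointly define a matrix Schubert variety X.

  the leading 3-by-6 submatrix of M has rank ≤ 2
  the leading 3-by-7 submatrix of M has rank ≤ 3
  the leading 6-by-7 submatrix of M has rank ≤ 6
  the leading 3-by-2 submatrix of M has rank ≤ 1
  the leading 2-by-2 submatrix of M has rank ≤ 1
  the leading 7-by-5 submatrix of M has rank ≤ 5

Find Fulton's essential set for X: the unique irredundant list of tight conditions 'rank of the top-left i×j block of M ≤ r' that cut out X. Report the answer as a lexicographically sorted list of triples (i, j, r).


Recovering R(i,j) via the rank-extension bound from the 6 conditions:

  1, 1, 1, 1, 1, 1, 1
  1, 1, 2, 2, 2, 2, 2
  1, 1, 2, 2, 2, 2, 3
  1, 2, 3, 3, 3, 3, 4
  1, 2, 3, 4, 4, 4, 5
  1, 2, 3, 4, 5, 5, 6
  1, 2, 3, 4, 5, 6, 7

giving w = (1, 3, 7, 2, 4, 5, 6) via Δ²R.

Rothe diagram D(w) (5 cells), 2 SE-corners (essential conditions):

[(3, 2, 1), (3, 6, 2)]


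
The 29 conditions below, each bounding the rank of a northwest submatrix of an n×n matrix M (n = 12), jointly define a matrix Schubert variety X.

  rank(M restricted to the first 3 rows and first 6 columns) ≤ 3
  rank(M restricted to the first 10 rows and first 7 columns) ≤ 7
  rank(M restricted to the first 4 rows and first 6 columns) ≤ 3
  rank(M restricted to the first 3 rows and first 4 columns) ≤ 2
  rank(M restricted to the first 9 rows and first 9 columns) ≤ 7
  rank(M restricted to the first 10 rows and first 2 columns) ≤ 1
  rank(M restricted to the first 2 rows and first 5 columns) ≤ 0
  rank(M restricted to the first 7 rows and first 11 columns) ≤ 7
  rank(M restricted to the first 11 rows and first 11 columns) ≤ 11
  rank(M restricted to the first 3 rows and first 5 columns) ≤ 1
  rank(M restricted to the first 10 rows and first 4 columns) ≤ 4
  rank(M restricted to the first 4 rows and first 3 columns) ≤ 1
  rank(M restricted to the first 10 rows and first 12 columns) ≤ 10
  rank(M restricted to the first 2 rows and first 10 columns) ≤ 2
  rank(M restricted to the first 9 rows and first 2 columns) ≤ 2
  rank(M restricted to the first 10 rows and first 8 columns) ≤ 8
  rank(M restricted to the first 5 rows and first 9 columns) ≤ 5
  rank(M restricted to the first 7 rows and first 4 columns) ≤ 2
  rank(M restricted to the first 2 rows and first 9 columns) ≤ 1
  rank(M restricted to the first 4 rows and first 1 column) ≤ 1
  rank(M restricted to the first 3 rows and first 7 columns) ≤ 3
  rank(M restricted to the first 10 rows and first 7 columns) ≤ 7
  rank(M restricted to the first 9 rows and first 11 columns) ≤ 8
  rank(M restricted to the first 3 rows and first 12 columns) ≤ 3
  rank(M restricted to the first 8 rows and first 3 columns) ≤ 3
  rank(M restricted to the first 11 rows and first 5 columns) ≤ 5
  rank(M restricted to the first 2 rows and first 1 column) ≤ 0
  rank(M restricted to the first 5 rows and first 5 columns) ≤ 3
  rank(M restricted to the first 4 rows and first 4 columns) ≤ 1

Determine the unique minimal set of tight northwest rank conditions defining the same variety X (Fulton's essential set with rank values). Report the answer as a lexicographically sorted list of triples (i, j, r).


The tightest implied rank at each (i,j), from the 29 conditions:

  i=1: 0 | 0 | 0 | 0 | 0 | 1 | 1 | 1 | 1 | 1 | 1 | 1
  i=2: 0 | 0 | 0 | 0 | 0 | 1 | 1 | 1 | 1 | 2 | 2 | 2
  i=3: 1 | 1 | 1 | 1 | 1 | 2 | 2 | 2 | 2 | 3 | 3 | 3
  i=4: 1 | 1 | 1 | 1 | 2 | 3 | 3 | 3 | 3 | 4 | 4 | 4
  i=5: 1 | 1 | 2 | 2 | 3 | 4 | 4 | 4 | 4 | 5 | 5 | 5
  i=6: 1 | 1 | 2 | 2 | 3 | 4 | 5 | 5 | 5 | 6 | 6 | 6
  i=7: 1 | 1 | 2 | 2 | 3 | 4 | 5 | 6 | 6 | 7 | 7 | 7
  i=8: 1 | 1 | 2 | 3 | 4 | 5 | 6 | 7 | 7 | 8 | 8 | 8
  i=9: 1 | 1 | 2 | 3 | 4 | 5 | 6 | 7 | 7 | 8 | 8 | 9
  i=10: 1 | 1 | 2 | 3 | 4 | 5 | 6 | 7 | 8 | 9 | 9 | 10
  i=11: 1 | 2 | 3 | 4 | 5 | 6 | 7 | 8 | 9 | 10 | 10 | 11
  i=12: 1 | 2 | 3 | 4 | 5 | 6 | 7 | 8 | 9 | 10 | 11 | 12

the unique w with this rank table is (6, 10, 1, 5, 3, 7, 8, 4, 12, 9, 2, 11).

D(w) has 26 cells with 7 SE-corners; essential set:

[(2, 5, 0), (2, 9, 1), (4, 4, 1), (7, 4, 2), (9, 9, 7), (9, 11, 8), (10, 2, 1)]


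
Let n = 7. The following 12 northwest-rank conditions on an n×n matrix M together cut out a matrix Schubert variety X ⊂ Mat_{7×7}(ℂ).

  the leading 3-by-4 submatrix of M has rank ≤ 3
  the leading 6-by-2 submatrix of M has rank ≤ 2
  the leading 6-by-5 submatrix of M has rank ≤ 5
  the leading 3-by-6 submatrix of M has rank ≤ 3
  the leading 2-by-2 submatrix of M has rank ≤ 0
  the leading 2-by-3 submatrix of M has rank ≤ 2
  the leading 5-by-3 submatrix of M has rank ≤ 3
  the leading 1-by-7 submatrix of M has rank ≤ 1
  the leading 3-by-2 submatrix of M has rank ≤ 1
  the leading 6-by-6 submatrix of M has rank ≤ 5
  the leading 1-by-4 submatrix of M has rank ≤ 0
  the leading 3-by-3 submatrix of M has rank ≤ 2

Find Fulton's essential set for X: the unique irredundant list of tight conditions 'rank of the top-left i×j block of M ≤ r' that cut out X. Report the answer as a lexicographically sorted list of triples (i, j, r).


Propagating the 12 rank bounds to every northwest block:

  R[1]: 0 0 0 0 1 1 1
  R[2]: 0 0 1 1 2 2 2
  R[3]: 1 1 2 2 3 3 3
  R[4]: 1 2 3 3 4 4 4
  R[5]: 1 2 3 4 5 5 5
  R[6]: 1 2 3 4 5 5 6
  R[7]: 1 2 3 4 5 6 7

second differences of R give the permutation w = (5, 3, 1, 2, 4, 7, 6).

|D(w)|=7, |Ess(w)|=3:

[(1, 4, 0), (2, 2, 0), (6, 6, 5)]


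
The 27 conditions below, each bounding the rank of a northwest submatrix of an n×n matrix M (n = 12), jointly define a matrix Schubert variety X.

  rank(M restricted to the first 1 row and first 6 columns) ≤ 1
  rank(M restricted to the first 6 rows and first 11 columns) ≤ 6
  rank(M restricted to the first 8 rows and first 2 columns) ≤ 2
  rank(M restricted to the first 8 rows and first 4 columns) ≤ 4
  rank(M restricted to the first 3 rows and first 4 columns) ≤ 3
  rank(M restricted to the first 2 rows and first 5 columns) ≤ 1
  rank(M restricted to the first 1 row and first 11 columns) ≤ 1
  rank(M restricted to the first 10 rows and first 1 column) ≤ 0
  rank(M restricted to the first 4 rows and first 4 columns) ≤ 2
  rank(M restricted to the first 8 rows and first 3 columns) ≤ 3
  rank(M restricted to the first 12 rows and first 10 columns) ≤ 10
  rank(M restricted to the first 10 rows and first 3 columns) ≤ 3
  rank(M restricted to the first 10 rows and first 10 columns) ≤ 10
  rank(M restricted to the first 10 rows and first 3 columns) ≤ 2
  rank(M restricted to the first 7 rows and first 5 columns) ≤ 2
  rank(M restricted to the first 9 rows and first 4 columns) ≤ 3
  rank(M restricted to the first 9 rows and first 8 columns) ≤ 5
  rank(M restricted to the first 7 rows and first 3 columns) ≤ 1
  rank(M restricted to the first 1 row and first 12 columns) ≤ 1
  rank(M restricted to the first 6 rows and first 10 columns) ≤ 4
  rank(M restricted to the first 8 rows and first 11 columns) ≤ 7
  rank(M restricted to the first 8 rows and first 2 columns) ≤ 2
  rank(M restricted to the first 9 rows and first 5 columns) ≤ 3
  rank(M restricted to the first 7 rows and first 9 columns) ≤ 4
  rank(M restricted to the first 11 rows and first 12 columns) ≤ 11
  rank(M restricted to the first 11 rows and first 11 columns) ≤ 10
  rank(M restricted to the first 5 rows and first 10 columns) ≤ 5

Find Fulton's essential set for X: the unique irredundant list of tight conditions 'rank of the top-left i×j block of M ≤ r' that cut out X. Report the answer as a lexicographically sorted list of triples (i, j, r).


Computing R[i][j] = min implied NW-rank bound (n=12, 27 conditions):

  i=1: 0  1  1  1  1  1  1  1  1  1  1  1
  i=2: 0  1  1  1  1  2  2  2  2  2  2  2
  i=3: 0  1  1  2  2  3  3  3  3  3  3  3
  i=4: 0  1  1  2  2  3  4  4  4  4  4  4
  i=5: 0  1  1  2  2  3  4  4  4  4  5  5
  i=6: 0  1  1  2  2  3  4  4  4  4  5  6
  i=7: 0  1  1  2  2  3  4  4  4  5  6  7
  i=8: 0  1  2  3  3  4  5  5  5  6  7  8
  i=9: 0  1  2  3  3  4  5  5  6  7  8  9
  i=10: 0  1  2  3  4  5  6  6  7  8  9  10
  i=11: 1  2  3  4  5  6  7  7  8  9  10  11
  i=12: 1  2  3  4  5  6  7  8  9  10  11  12

hence w(1..12) = (2, 6, 4, 7, 11, 12, 10, 3, 9, 5, 1, 8).

D(w) has 32 cells with 8 SE-corners; essential set:

[(2, 5, 1), (6, 10, 4), (7, 3, 1), (7, 5, 2), (7, 9, 4), (9, 5, 3), (9, 8, 5), (10, 1, 0)]


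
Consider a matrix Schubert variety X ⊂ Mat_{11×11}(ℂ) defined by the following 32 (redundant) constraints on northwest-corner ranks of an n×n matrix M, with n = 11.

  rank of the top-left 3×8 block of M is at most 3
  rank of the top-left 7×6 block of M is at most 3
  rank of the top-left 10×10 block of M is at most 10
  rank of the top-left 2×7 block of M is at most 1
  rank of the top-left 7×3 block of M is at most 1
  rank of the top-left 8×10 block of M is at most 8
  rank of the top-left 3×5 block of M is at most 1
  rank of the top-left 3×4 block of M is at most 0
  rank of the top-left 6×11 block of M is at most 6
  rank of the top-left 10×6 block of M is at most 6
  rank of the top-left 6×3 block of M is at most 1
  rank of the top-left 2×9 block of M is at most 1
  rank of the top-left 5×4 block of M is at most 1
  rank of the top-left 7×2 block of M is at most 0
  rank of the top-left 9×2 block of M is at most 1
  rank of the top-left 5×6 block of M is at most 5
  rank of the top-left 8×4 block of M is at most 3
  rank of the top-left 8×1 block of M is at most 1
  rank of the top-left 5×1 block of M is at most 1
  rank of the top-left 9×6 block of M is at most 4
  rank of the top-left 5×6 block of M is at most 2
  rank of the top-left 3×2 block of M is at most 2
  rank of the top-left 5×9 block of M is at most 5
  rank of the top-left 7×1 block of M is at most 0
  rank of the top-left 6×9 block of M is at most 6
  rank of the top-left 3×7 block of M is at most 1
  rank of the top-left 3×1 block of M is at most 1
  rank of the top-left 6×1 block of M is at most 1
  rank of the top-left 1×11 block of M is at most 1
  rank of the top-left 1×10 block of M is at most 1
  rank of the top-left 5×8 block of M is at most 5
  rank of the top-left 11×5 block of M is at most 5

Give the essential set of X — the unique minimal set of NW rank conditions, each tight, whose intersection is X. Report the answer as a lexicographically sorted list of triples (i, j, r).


Propagating the 32 rank bounds to every northwest block:

  i=1: 0 0 0 0 1 1 1 1 1 1 1
  i=2: 0 0 0 0 1 1 1 1 1 2 2
  i=3: 0 0 0 0 1 1 1 2 2 3 3
  i=4: 0 0 1 1 2 2 2 3 3 4 4
  i=5: 0 0 1 1 2 2 3 4 4 5 5
  i=6: 0 0 1 2 3 3 4 5 5 6 6
  i=7: 0 0 1 2 3 3 4 5 6 7 7
  i=8: 1 1 2 3 4 4 5 6 7 8 8
  i=9: 1 1 2 3 4 4 5 6 7 8 9
  i=10: 1 2 3 4 5 5 6 7 8 9 10
  i=11: 1 2 3 4 5 6 7 8 9 10 11

the unique w with this rank table is (5, 10, 8, 3, 7, 4, 9, 1, 11, 2, 6).

ℓ(w)=31; the 9 essential cells (i,j,r):

[(2, 9, 1), (3, 4, 0), (3, 7, 1), (5, 4, 1), (5, 6, 2), (7, 2, 0), (7, 6, 3), (9, 2, 1), (9, 6, 4)]


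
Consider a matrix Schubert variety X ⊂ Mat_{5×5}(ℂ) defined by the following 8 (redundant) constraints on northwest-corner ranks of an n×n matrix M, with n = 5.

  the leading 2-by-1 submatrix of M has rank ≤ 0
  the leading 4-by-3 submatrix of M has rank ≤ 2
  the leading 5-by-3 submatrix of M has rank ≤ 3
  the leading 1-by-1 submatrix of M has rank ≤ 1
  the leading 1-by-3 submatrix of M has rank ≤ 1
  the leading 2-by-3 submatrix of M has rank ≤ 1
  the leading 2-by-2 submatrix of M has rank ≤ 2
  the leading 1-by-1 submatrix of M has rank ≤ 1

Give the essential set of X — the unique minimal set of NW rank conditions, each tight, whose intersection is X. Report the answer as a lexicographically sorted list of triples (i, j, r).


Recovering R(i,j) via the rank-extension bound from the 8 conditions:

  0  1  1  1  1
  0  1  1  2  2
  1  2  2  3  3
  1  2  2  3  4
  1  2  3  4  5

second differences of R give the permutation w = (2, 4, 1, 5, 3).

ℓ(w)=4; the 3 essential cells (i,j,r):

[(2, 1, 0), (2, 3, 1), (4, 3, 2)]


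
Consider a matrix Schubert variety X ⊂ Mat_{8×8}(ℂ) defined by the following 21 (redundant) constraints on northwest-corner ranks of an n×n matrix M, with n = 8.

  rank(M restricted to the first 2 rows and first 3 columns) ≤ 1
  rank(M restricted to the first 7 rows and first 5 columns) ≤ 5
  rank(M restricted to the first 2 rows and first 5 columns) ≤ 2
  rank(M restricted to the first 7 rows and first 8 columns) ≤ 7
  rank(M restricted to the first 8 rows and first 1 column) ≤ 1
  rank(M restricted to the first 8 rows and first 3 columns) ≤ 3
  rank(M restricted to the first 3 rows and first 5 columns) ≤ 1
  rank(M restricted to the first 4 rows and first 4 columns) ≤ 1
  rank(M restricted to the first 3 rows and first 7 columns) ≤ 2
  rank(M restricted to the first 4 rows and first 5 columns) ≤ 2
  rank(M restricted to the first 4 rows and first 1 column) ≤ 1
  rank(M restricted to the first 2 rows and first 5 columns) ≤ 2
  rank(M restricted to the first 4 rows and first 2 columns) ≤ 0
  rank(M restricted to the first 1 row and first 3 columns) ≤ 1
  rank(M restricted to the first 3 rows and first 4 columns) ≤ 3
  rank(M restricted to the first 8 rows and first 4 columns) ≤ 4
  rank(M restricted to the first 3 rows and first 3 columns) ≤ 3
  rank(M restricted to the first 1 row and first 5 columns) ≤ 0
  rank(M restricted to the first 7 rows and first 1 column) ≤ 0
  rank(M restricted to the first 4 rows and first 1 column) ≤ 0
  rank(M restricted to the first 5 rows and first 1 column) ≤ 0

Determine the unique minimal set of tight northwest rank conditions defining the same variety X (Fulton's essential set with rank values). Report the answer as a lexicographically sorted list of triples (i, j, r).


Recovering R(i,j) via the rank-extension bound from the 21 conditions:

  i=1: 0 0 0 0 0 1 1 1
  i=2: 0 0 1 1 1 2 2 2
  i=3: 0 0 1 1 1 2 2 3
  i=4: 0 0 1 1 2 3 3 4
  i=5: 0 1 2 2 3 4 4 5
  i=6: 0 1 2 3 4 5 5 6
  i=7: 0 1 2 3 4 5 6 7
  i=8: 1 2 3 4 5 6 7 8

so w = (6, 3, 8, 5, 2, 4, 7, 1).

|D(w)|=18, |Ess(w)|=6:

[(1, 5, 0), (3, 5, 1), (3, 7, 2), (4, 2, 0), (4, 4, 1), (7, 1, 0)]


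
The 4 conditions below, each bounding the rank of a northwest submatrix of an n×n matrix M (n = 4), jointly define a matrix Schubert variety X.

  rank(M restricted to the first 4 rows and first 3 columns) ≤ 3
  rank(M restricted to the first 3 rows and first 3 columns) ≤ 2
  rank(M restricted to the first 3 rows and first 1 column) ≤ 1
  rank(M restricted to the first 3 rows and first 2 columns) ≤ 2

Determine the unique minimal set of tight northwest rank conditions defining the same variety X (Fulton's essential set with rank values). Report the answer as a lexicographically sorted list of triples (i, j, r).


Computing R[i][j] = min implied NW-rank bound (n=4, 4 conditions):

  R[1]: 1, 1, 1, 1
  R[2]: 1, 2, 2, 2
  R[3]: 1, 2, 2, 3
  R[4]: 1, 2, 3, 4

hence w(1..4) = (1, 2, 4, 3).

|D(w)|=1, |Ess(w)|=1:

[(3, 3, 2)]


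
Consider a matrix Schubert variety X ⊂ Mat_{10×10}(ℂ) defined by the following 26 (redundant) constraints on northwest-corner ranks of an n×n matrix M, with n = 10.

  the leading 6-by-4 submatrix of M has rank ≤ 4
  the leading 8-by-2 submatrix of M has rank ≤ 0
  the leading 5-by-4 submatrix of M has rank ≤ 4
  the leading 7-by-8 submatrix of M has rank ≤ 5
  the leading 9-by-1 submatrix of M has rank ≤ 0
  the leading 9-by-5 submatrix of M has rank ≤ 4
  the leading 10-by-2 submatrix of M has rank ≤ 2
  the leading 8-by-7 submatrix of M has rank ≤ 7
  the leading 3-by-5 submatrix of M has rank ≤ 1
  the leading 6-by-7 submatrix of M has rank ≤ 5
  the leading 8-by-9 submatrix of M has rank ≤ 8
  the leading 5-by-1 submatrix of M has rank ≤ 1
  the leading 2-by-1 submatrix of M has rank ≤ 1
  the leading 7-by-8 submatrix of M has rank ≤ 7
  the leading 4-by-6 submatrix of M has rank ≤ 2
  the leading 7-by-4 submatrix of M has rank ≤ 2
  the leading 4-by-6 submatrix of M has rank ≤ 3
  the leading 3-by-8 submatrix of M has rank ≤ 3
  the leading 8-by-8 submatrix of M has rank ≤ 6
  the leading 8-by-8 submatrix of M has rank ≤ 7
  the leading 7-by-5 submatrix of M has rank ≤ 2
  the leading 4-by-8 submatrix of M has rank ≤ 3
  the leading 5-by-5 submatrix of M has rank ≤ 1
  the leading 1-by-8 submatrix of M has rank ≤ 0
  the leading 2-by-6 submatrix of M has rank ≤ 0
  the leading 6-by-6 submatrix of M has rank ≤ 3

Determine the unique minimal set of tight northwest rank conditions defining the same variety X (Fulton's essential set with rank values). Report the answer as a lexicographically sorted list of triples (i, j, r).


Propagating the 26 rank bounds to every northwest block:

  row 1: 0 0 0 0 0 0 0 0 1 1
  row 2: 0 0 0 0 0 0 1 1 2 2
  row 3: 0 0 1 1 1 1 2 2 3 3
  row 4: 0 0 1 1 1 2 3 3 4 4
  row 5: 0 0 1 1 1 2 3 4 5 5
  row 6: 0 0 1 2 2 3 4 5 6 6
  row 7: 0 0 1 2 2 3 4 5 6 7
  row 8: 0 0 1 2 3 4 5 6 7 8
  row 9: 0 1 2 3 4 5 6 7 8 9
  row 10: 1 2 3 4 5 6 7 8 9 10

giving w = (9, 7, 3, 6, 8, 4, 10, 5, 2, 1) via Δ²R.

Rothe diagram D(w) (32 cells), 6 SE-corners (essential conditions):

[(1, 8, 0), (2, 6, 0), (5, 5, 1), (7, 5, 2), (8, 2, 0), (9, 1, 0)]


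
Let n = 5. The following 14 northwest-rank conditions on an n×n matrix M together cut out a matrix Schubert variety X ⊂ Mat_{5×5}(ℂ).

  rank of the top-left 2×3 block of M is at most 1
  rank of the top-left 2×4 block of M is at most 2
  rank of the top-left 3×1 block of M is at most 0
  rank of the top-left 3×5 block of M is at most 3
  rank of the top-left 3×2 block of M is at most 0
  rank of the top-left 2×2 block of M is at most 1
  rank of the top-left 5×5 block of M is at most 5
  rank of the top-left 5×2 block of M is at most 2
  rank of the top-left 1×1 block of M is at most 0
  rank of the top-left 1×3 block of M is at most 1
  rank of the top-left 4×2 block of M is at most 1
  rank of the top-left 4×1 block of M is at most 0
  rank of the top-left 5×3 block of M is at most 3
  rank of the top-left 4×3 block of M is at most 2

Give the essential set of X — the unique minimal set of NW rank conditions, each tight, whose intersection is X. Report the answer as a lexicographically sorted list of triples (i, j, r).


Recovering R(i,j) via the rank-extension bound from the 14 conditions:

  row 1: 0, 0, 1, 1, 1
  row 2: 0, 0, 1, 2, 2
  row 3: 0, 0, 1, 2, 3
  row 4: 0, 1, 2, 3, 4
  row 5: 1, 2, 3, 4, 5

second differences of R give the permutation w = (3, 4, 5, 2, 1).

Rothe diagram D(w) (7 cells), 2 SE-corners (essential conditions):

[(3, 2, 0), (4, 1, 0)]
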